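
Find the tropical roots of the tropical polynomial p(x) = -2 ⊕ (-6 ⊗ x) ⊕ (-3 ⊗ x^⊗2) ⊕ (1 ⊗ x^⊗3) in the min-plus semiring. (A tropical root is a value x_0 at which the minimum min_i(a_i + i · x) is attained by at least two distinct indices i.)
Roots: {-4, -3, 4}

Each tropical root is a break point of the lower envelope of the lines y = a_i + i · x (there are 4 lines, with slopes 0, 1, ..., 3). Only the lines that attain the minimum somewhere contribute to roots; other lines are dominated. Here the surviving (envelope) indices are i = 3, i = 2, i = 1, i = 0.
Intersections between consecutive envelope lines give the roots: for adjacent envelope indices i < j the intersection is x = (a_i − a_j) / (j − i). Reading off the sorted break points: {-4, -3, 4}.
Verification: at each break x_0, at least two indices attain the minimum of min_i(a_i + i · x_0).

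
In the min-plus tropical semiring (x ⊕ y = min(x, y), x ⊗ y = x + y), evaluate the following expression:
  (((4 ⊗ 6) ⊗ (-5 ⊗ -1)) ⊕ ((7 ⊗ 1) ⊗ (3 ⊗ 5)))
(((4 ⊗ 6) ⊗ (-5 ⊗ -1)) ⊕ ((7 ⊗ 1) ⊗ (3 ⊗ 5))) = 4

Expand innermost to outermost. Recall ⊕ takes the minimum of its arguments and ⊗ takes their sum. Working out the expression (((4 ⊗ 6) ⊗ (-5 ⊗ -1)) ⊕ ((7 ⊗ 1) ⊗ (3 ⊗ 5))) gives 4.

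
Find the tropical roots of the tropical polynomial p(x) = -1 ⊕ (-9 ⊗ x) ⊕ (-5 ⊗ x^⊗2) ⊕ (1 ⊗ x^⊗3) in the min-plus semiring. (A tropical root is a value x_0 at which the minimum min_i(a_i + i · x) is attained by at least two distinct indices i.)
Roots: {-6, -4, 8}

Each tropical root is a break point of the lower envelope of the lines y = a_i + i · x (there are 4 lines, with slopes 0, 1, ..., 3). Only the lines that attain the minimum somewhere contribute to roots; other lines are dominated. Here the surviving (envelope) indices are i = 3, i = 2, i = 1, i = 0.
Intersections between consecutive envelope lines give the roots: for adjacent envelope indices i < j the intersection is x = (a_i − a_j) / (j − i). Reading off the sorted break points: {-6, -4, 8}.
Verification: at each break x_0, at least two indices attain the minimum of min_i(a_i + i · x_0).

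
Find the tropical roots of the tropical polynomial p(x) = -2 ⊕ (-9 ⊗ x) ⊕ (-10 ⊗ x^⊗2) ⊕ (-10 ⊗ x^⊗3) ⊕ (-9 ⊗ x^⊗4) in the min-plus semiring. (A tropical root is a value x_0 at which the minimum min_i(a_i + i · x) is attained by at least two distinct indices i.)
Roots: {-1, 0, 1, 7}

Each tropical root is a break point of the lower envelope of the lines y = a_i + i · x (there are 5 lines, with slopes 0, 1, ..., 4). Only the lines that attain the minimum somewhere contribute to roots; other lines are dominated. Here the surviving (envelope) indices are i = 4, i = 3, i = 2, i = 1, i = 0.
Intersections between consecutive envelope lines give the roots: for adjacent envelope indices i < j the intersection is x = (a_i − a_j) / (j − i). Reading off the sorted break points: {-1, 0, 1, 7}.
Verification: at each break x_0, at least two indices attain the minimum of min_i(a_i + i · x_0).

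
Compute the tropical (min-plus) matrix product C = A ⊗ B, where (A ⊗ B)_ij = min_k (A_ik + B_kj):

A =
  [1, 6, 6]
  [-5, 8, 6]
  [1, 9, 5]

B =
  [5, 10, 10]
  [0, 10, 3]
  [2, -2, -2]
A ⊗ B =
  [6, 4, 4]
  [0, 4, 4]
  [6, 3, 3]

Apply the min-plus product entry-by-entry:
  C[0][0] = min over k of (A[0][0] + B[0][0] = 1 + 5 = 6, A[0][1] + B[1][0] = 6 + 0 = 6, A[0][2] + B[2][0] = 6 + 2 = 8) = 6 (attained at k = 0)
  C[0][1] = min over k of (A[0][0] + B[0][1] = 1 + 10 = 11, A[0][1] + B[1][1] = 6 + 10 = 16, A[0][2] + B[2][1] = 6 + -2 = 4) = 4 (attained at k = 2)
  C[0][2] = min over k of (A[0][0] + B[0][2] = 1 + 10 = 11, A[0][1] + B[1][2] = 6 + 3 = 9, A[0][2] + B[2][2] = 6 + -2 = 4) = 4 (attained at k = 2)
  C[1][0] = min over k of (A[1][0] + B[0][0] = -5 + 5 = 0, A[1][1] + B[1][0] = 8 + 0 = 8, A[1][2] + B[2][0] = 6 + 2 = 8) = 0 (attained at k = 0)
  C[1][1] = min over k of (A[1][0] + B[0][1] = -5 + 10 = 5, A[1][1] + B[1][1] = 8 + 10 = 18, A[1][2] + B[2][1] = 6 + -2 = 4) = 4 (attained at k = 2)
  C[1][2] = min over k of (A[1][0] + B[0][2] = -5 + 10 = 5, A[1][1] + B[1][2] = 8 + 3 = 11, A[1][2] + B[2][2] = 6 + -2 = 4) = 4 (attained at k = 2)
  C[2][0] = min over k of (A[2][0] + B[0][0] = 1 + 5 = 6, A[2][1] + B[1][0] = 9 + 0 = 9, A[2][2] + B[2][0] = 5 + 2 = 7) = 6 (attained at k = 0)
  C[2][1] = min over k of (A[2][0] + B[0][1] = 1 + 10 = 11, A[2][1] + B[1][1] = 9 + 10 = 19, A[2][2] + B[2][1] = 5 + -2 = 3) = 3 (attained at k = 2)
  C[2][2] = min over k of (A[2][0] + B[0][2] = 1 + 10 = 11, A[2][1] + B[1][2] = 9 + 3 = 12, A[2][2] + B[2][2] = 5 + -2 = 3) = 3 (attained at k = 2)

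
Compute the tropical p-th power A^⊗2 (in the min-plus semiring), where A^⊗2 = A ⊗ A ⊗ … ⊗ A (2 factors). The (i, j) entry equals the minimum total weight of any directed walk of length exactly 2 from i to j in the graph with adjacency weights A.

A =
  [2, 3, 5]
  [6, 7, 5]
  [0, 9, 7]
A^⊗2 =
  [4, 5, 7]
  [5, 9, 11]
  [2, 3, 5]

Each entry (A^⊗2)_ij equals the minimum over all length-2 walks i = v_0 → v_1 → … → v_2 = j of Σ_t A[v_t][v_{t+1}]. For example, for (i, j) = (0, 2) we minimise over 3 possible intermediate vertex sequences; the minimum is 7, attained along the walk 0 → 0 → 2.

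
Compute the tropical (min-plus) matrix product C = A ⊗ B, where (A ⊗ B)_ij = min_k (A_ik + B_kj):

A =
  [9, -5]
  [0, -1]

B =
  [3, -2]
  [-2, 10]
A ⊗ B =
  [-7, 5]
  [-3, -2]

Apply the min-plus product entry-by-entry:
  C[0][0] = min over k of (A[0][0] + B[0][0] = 9 + 3 = 12, A[0][1] + B[1][0] = -5 + -2 = -7) = -7 (attained at k = 1)
  C[0][1] = min over k of (A[0][0] + B[0][1] = 9 + -2 = 7, A[0][1] + B[1][1] = -5 + 10 = 5) = 5 (attained at k = 1)
  C[1][0] = min over k of (A[1][0] + B[0][0] = 0 + 3 = 3, A[1][1] + B[1][0] = -1 + -2 = -3) = -3 (attained at k = 1)
  C[1][1] = min over k of (A[1][0] + B[0][1] = 0 + -2 = -2, A[1][1] + B[1][1] = -1 + 10 = 9) = -2 (attained at k = 0)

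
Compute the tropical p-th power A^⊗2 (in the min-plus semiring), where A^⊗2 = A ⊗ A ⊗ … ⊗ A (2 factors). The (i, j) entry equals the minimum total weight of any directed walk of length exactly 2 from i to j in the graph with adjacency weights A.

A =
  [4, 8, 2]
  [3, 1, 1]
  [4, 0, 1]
A^⊗2 =
  [6, 2, 3]
  [4, 1, 2]
  [3, 1, 1]

Each entry (A^⊗2)_ij equals the minimum over all length-2 walks i = v_0 → v_1 → … → v_2 = j of Σ_t A[v_t][v_{t+1}]. For example, for (i, j) = (0, 2) we minimise over 3 possible intermediate vertex sequences; the minimum is 3, attained along the walk 0 → 2 → 2.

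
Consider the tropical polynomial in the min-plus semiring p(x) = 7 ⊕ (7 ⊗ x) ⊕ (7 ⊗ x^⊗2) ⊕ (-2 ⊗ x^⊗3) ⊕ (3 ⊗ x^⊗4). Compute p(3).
p(3) = 7

A tropical monomial a ⊗ x^⊗i evaluates to a + i · x. Evaluating each term at x = 3:
  Term 0 contributes 7 + 0 · 3 = 7
  Term 1 contributes 7 + 1 · 3 = 10
  Term 2 contributes 7 + 2 · 3 = 13
  Term 3 contributes -2 + 3 · 3 = 7
  Term 4 contributes 3 + 4 · 3 = 15
p(3) = ⊕ of these = min[7, 10, 13, 7, 15] = 7.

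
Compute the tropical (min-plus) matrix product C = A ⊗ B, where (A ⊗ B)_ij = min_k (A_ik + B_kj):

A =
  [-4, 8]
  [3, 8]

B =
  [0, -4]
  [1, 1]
A ⊗ B =
  [-4, -8]
  [3, -1]

Apply the min-plus product entry-by-entry:
  C[0][0] = min over k of (A[0][0] + B[0][0] = -4 + 0 = -4, A[0][1] + B[1][0] = 8 + 1 = 9) = -4 (attained at k = 0)
  C[0][1] = min over k of (A[0][0] + B[0][1] = -4 + -4 = -8, A[0][1] + B[1][1] = 8 + 1 = 9) = -8 (attained at k = 0)
  C[1][0] = min over k of (A[1][0] + B[0][0] = 3 + 0 = 3, A[1][1] + B[1][0] = 8 + 1 = 9) = 3 (attained at k = 0)
  C[1][1] = min over k of (A[1][0] + B[0][1] = 3 + -4 = -1, A[1][1] + B[1][1] = 8 + 1 = 9) = -1 (attained at k = 0)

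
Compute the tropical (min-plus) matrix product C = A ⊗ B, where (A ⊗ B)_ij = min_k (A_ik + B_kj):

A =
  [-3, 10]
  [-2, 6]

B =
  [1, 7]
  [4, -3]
A ⊗ B =
  [-2, 4]
  [-1, 3]

Apply the min-plus product entry-by-entry:
  C[0][0] = min over k of (A[0][0] + B[0][0] = -3 + 1 = -2, A[0][1] + B[1][0] = 10 + 4 = 14) = -2 (attained at k = 0)
  C[0][1] = min over k of (A[0][0] + B[0][1] = -3 + 7 = 4, A[0][1] + B[1][1] = 10 + -3 = 7) = 4 (attained at k = 0)
  C[1][0] = min over k of (A[1][0] + B[0][0] = -2 + 1 = -1, A[1][1] + B[1][0] = 6 + 4 = 10) = -1 (attained at k = 0)
  C[1][1] = min over k of (A[1][0] + B[0][1] = -2 + 7 = 5, A[1][1] + B[1][1] = 6 + -3 = 3) = 3 (attained at k = 1)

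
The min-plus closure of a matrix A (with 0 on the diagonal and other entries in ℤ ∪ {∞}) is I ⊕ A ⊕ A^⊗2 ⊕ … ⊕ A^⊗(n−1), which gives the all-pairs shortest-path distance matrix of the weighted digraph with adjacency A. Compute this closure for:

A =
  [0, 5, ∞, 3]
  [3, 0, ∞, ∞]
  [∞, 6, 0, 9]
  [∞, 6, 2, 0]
Closure =
  [0, 5, 5, 3]
  [3, 0, 8, 6]
  [9, 6, 0, 9]
  [9, 6, 2, 0]

This is the Floyd-Warshall all-pairs shortest-path computation. For each intermediate vertex k = 0, 1, …, 3, update dist[i][j] ← min(dist[i][j], dist[i][k] + dist[k][j]). The final matrix gives, for each (i, j), the minimum total weight of any directed path from i to j (possibly empty when i = j).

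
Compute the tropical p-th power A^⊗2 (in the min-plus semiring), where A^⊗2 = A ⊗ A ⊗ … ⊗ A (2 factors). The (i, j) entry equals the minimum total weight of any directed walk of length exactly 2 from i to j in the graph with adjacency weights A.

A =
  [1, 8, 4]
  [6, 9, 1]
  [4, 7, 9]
A^⊗2 =
  [2, 9, 5]
  [5, 8, 10]
  [5, 12, 8]

Each entry (A^⊗2)_ij equals the minimum over all length-2 walks i = v_0 → v_1 → … → v_2 = j of Σ_t A[v_t][v_{t+1}]. For example, for (i, j) = (0, 2) we minimise over 3 possible intermediate vertex sequences; the minimum is 5, attained along the walk 0 → 0 → 2.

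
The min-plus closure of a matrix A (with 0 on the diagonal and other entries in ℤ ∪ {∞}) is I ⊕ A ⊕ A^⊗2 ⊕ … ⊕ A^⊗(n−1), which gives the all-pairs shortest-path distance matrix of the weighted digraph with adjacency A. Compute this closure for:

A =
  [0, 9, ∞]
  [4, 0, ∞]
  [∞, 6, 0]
Closure =
  [0, 9, ∞]
  [4, 0, ∞]
  [10, 6, 0]

This is the Floyd-Warshall all-pairs shortest-path computation. For each intermediate vertex k = 0, 1, …, 2, update dist[i][j] ← min(dist[i][j], dist[i][k] + dist[k][j]). The final matrix gives, for each (i, j), the minimum total weight of any directed path from i to j (possibly empty when i = j).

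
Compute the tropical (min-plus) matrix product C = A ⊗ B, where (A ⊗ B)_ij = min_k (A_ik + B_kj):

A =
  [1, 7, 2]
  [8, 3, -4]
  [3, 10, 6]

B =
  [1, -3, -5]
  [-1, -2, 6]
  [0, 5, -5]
A ⊗ B =
  [2, -2, -4]
  [-4, 1, -9]
  [4, 0, -2]

Apply the min-plus product entry-by-entry:
  C[0][0] = min over k of (A[0][0] + B[0][0] = 1 + 1 = 2, A[0][1] + B[1][0] = 7 + -1 = 6, A[0][2] + B[2][0] = 2 + 0 = 2) = 2 (attained at k = 0)
  C[0][1] = min over k of (A[0][0] + B[0][1] = 1 + -3 = -2, A[0][1] + B[1][1] = 7 + -2 = 5, A[0][2] + B[2][1] = 2 + 5 = 7) = -2 (attained at k = 0)
  C[0][2] = min over k of (A[0][0] + B[0][2] = 1 + -5 = -4, A[0][1] + B[1][2] = 7 + 6 = 13, A[0][2] + B[2][2] = 2 + -5 = -3) = -4 (attained at k = 0)
  C[1][0] = min over k of (A[1][0] + B[0][0] = 8 + 1 = 9, A[1][1] + B[1][0] = 3 + -1 = 2, A[1][2] + B[2][0] = -4 + 0 = -4) = -4 (attained at k = 2)
  C[1][1] = min over k of (A[1][0] + B[0][1] = 8 + -3 = 5, A[1][1] + B[1][1] = 3 + -2 = 1, A[1][2] + B[2][1] = -4 + 5 = 1) = 1 (attained at k = 1)
  C[1][2] = min over k of (A[1][0] + B[0][2] = 8 + -5 = 3, A[1][1] + B[1][2] = 3 + 6 = 9, A[1][2] + B[2][2] = -4 + -5 = -9) = -9 (attained at k = 2)
  C[2][0] = min over k of (A[2][0] + B[0][0] = 3 + 1 = 4, A[2][1] + B[1][0] = 10 + -1 = 9, A[2][2] + B[2][0] = 6 + 0 = 6) = 4 (attained at k = 0)
  C[2][1] = min over k of (A[2][0] + B[0][1] = 3 + -3 = 0, A[2][1] + B[1][1] = 10 + -2 = 8, A[2][2] + B[2][1] = 6 + 5 = 11) = 0 (attained at k = 0)
  C[2][2] = min over k of (A[2][0] + B[0][2] = 3 + -5 = -2, A[2][1] + B[1][2] = 10 + 6 = 16, A[2][2] + B[2][2] = 6 + -5 = 1) = -2 (attained at k = 0)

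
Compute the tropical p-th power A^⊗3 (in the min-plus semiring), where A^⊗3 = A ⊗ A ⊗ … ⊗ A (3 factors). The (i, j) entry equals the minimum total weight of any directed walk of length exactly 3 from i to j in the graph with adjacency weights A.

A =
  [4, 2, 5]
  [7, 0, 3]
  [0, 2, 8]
A^⊗3 =
  [5, 2, 5]
  [3, 0, 3]
  [5, 2, 5]

Each entry (A^⊗3)_ij equals the minimum over all length-3 walks i = v_0 → v_1 → … → v_3 = j of Σ_t A[v_t][v_{t+1}]. For example, for (i, j) = (0, 2) we minimise over 9 possible intermediate vertex sequences; the minimum is 5, attained along the walk 0 → 1 → 1 → 2.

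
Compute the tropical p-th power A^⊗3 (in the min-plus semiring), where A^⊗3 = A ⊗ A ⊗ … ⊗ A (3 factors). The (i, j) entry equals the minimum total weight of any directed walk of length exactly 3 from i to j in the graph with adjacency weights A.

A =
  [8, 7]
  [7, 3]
A^⊗3 =
  [17, 13]
  [13, 9]

Each entry (A^⊗3)_ij equals the minimum over all length-3 walks i = v_0 → v_1 → … → v_3 = j of Σ_t A[v_t][v_{t+1}]. For example, for (i, j) = (0, 1) we minimise over 4 possible intermediate vertex sequences; the minimum is 13, attained along the walk 0 → 1 → 1 → 1.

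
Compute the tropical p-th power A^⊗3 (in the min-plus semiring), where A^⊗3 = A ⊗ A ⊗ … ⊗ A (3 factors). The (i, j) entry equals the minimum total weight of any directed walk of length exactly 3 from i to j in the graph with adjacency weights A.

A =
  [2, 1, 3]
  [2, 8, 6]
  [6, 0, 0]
A^⊗3 =
  [5, 3, 3]
  [5, 5, 5]
  [2, 0, 0]

Each entry (A^⊗3)_ij equals the minimum over all length-3 walks i = v_0 → v_1 → … → v_3 = j of Σ_t A[v_t][v_{t+1}]. For example, for (i, j) = (0, 2) we minimise over 9 possible intermediate vertex sequences; the minimum is 3, attained along the walk 0 → 2 → 2 → 2.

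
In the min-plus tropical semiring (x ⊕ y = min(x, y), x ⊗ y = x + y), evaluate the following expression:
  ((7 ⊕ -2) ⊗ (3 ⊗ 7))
((7 ⊕ -2) ⊗ (3 ⊗ 7)) = 8

Expand innermost to outermost. Recall ⊕ takes the minimum of its arguments and ⊗ takes their sum. Working out the expression ((7 ⊕ -2) ⊗ (3 ⊗ 7)) gives 8.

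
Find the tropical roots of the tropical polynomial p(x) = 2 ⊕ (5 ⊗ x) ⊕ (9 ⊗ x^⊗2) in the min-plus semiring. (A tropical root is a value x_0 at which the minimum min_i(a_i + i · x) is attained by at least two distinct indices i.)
Roots: {-4, -3}

Each tropical root is a break point of the lower envelope of the lines y = a_i + i · x (there are 3 lines, with slopes 0, 1, ..., 2). Only the lines that attain the minimum somewhere contribute to roots; other lines are dominated. Here the surviving (envelope) indices are i = 2, i = 1, i = 0.
Intersections between consecutive envelope lines give the roots: for adjacent envelope indices i < j the intersection is x = (a_i − a_j) / (j − i). Reading off the sorted break points: {-4, -3}.
Verification: at each break x_0, at least two indices attain the minimum of min_i(a_i + i · x_0).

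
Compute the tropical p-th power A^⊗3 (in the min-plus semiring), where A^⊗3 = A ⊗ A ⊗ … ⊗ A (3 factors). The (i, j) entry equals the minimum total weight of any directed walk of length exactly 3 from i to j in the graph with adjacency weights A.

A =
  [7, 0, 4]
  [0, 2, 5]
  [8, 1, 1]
A^⊗3 =
  [2, 0, 4]
  [0, 2, 5]
  [2, 1, 3]

Each entry (A^⊗3)_ij equals the minimum over all length-3 walks i = v_0 → v_1 → … → v_3 = j of Σ_t A[v_t][v_{t+1}]. For example, for (i, j) = (0, 2) we minimise over 9 possible intermediate vertex sequences; the minimum is 4, attained along the walk 0 → 1 → 0 → 2.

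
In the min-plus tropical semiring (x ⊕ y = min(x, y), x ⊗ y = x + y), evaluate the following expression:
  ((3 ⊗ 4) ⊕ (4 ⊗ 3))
((3 ⊗ 4) ⊕ (4 ⊗ 3)) = 7

Expand innermost to outermost. Recall ⊕ takes the minimum of its arguments and ⊗ takes their sum. Working out the expression ((3 ⊗ 4) ⊕ (4 ⊗ 3)) gives 7.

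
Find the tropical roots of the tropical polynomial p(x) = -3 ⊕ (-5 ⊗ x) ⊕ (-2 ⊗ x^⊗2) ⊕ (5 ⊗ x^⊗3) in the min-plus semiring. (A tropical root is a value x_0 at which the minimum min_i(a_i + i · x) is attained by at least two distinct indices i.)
Roots: {-7, -3, 2}

Each tropical root is a break point of the lower envelope of the lines y = a_i + i · x (there are 4 lines, with slopes 0, 1, ..., 3). Only the lines that attain the minimum somewhere contribute to roots; other lines are dominated. Here the surviving (envelope) indices are i = 3, i = 2, i = 1, i = 0.
Intersections between consecutive envelope lines give the roots: for adjacent envelope indices i < j the intersection is x = (a_i − a_j) / (j − i). Reading off the sorted break points: {-7, -3, 2}.
Verification: at each break x_0, at least two indices attain the minimum of min_i(a_i + i · x_0).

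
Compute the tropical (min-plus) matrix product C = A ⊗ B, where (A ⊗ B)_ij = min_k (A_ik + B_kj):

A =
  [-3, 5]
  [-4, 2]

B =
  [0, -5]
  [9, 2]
A ⊗ B =
  [-3, -8]
  [-4, -9]

Apply the min-plus product entry-by-entry:
  C[0][0] = min over k of (A[0][0] + B[0][0] = -3 + 0 = -3, A[0][1] + B[1][0] = 5 + 9 = 14) = -3 (attained at k = 0)
  C[0][1] = min over k of (A[0][0] + B[0][1] = -3 + -5 = -8, A[0][1] + B[1][1] = 5 + 2 = 7) = -8 (attained at k = 0)
  C[1][0] = min over k of (A[1][0] + B[0][0] = -4 + 0 = -4, A[1][1] + B[1][0] = 2 + 9 = 11) = -4 (attained at k = 0)
  C[1][1] = min over k of (A[1][0] + B[0][1] = -4 + -5 = -9, A[1][1] + B[1][1] = 2 + 2 = 4) = -9 (attained at k = 0)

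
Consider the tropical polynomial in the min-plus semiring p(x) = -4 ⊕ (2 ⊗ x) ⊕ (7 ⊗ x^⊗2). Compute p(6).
p(6) = -4

A tropical monomial a ⊗ x^⊗i evaluates to a + i · x. Evaluating each term at x = 6:
  Term 0 contributes -4 + 0 · 6 = -4
  Term 1 contributes 2 + 1 · 6 = 8
  Term 2 contributes 7 + 2 · 6 = 19
p(6) = ⊕ of these = min[-4, 8, 19] = -4.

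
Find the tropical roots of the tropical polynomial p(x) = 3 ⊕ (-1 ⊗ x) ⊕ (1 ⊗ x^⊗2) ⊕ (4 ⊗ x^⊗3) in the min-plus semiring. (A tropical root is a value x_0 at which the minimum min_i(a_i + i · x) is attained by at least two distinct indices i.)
Roots: {-3, -2, 4}

Each tropical root is a break point of the lower envelope of the lines y = a_i + i · x (there are 4 lines, with slopes 0, 1, ..., 3). Only the lines that attain the minimum somewhere contribute to roots; other lines are dominated. Here the surviving (envelope) indices are i = 3, i = 2, i = 1, i = 0.
Intersections between consecutive envelope lines give the roots: for adjacent envelope indices i < j the intersection is x = (a_i − a_j) / (j − i). Reading off the sorted break points: {-3, -2, 4}.
Verification: at each break x_0, at least two indices attain the minimum of min_i(a_i + i · x_0).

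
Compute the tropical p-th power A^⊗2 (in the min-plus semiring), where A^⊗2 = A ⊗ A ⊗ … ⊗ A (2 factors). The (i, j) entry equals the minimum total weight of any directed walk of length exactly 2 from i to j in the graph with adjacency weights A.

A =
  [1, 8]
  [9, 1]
A^⊗2 =
  [2, 9]
  [10, 2]

Each entry (A^⊗2)_ij equals the minimum over all length-2 walks i = v_0 → v_1 → … → v_2 = j of Σ_t A[v_t][v_{t+1}]. For example, for (i, j) = (0, 1) we minimise over 2 possible intermediate vertex sequences; the minimum is 9, attained along the walk 0 → 0 → 1.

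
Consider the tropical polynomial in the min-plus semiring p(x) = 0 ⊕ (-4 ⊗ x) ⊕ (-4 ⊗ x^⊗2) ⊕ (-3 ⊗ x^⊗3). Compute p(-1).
p(-1) = -6

A tropical monomial a ⊗ x^⊗i evaluates to a + i · x. Evaluating each term at x = -1:
  Term 0 contributes 0 + 0 · -1 = 0
  Term 1 contributes -4 + 1 · -1 = -5
  Term 2 contributes -4 + 2 · -1 = -6
  Term 3 contributes -3 + 3 · -1 = -6
p(-1) = ⊕ of these = min[0, -5, -6, -6] = -6.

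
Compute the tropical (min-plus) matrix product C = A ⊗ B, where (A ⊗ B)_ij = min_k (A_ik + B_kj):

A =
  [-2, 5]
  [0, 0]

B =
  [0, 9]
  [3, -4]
A ⊗ B =
  [-2, 1]
  [0, -4]

Apply the min-plus product entry-by-entry:
  C[0][0] = min over k of (A[0][0] + B[0][0] = -2 + 0 = -2, A[0][1] + B[1][0] = 5 + 3 = 8) = -2 (attained at k = 0)
  C[0][1] = min over k of (A[0][0] + B[0][1] = -2 + 9 = 7, A[0][1] + B[1][1] = 5 + -4 = 1) = 1 (attained at k = 1)
  C[1][0] = min over k of (A[1][0] + B[0][0] = 0 + 0 = 0, A[1][1] + B[1][0] = 0 + 3 = 3) = 0 (attained at k = 0)
  C[1][1] = min over k of (A[1][0] + B[0][1] = 0 + 9 = 9, A[1][1] + B[1][1] = 0 + -4 = -4) = -4 (attained at k = 1)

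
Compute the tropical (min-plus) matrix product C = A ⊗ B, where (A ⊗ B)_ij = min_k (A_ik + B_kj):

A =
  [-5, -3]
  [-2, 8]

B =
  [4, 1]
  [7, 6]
A ⊗ B =
  [-1, -4]
  [2, -1]

Apply the min-plus product entry-by-entry:
  C[0][0] = min over k of (A[0][0] + B[0][0] = -5 + 4 = -1, A[0][1] + B[1][0] = -3 + 7 = 4) = -1 (attained at k = 0)
  C[0][1] = min over k of (A[0][0] + B[0][1] = -5 + 1 = -4, A[0][1] + B[1][1] = -3 + 6 = 3) = -4 (attained at k = 0)
  C[1][0] = min over k of (A[1][0] + B[0][0] = -2 + 4 = 2, A[1][1] + B[1][0] = 8 + 7 = 15) = 2 (attained at k = 0)
  C[1][1] = min over k of (A[1][0] + B[0][1] = -2 + 1 = -1, A[1][1] + B[1][1] = 8 + 6 = 14) = -1 (attained at k = 0)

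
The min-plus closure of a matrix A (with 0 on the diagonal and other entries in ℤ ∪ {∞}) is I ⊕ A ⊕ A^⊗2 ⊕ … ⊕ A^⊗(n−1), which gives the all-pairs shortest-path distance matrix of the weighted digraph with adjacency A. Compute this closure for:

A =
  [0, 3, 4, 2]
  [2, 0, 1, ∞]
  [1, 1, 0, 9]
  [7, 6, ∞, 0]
Closure =
  [0, 3, 4, 2]
  [2, 0, 1, 4]
  [1, 1, 0, 3]
  [7, 6, 7, 0]

This is the Floyd-Warshall all-pairs shortest-path computation. For each intermediate vertex k = 0, 1, …, 3, update dist[i][j] ← min(dist[i][j], dist[i][k] + dist[k][j]). The final matrix gives, for each (i, j), the minimum total weight of any directed path from i to j (possibly empty when i = j).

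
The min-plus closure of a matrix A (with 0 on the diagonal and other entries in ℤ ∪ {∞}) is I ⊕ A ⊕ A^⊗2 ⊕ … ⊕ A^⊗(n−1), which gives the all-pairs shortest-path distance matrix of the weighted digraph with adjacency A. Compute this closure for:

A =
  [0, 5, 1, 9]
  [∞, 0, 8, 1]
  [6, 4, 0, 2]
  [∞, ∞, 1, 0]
Closure =
  [0, 5, 1, 3]
  [8, 0, 2, 1]
  [6, 4, 0, 2]
  [7, 5, 1, 0]

This is the Floyd-Warshall all-pairs shortest-path computation. For each intermediate vertex k = 0, 1, …, 3, update dist[i][j] ← min(dist[i][j], dist[i][k] + dist[k][j]). The final matrix gives, for each (i, j), the minimum total weight of any directed path from i to j (possibly empty when i = j).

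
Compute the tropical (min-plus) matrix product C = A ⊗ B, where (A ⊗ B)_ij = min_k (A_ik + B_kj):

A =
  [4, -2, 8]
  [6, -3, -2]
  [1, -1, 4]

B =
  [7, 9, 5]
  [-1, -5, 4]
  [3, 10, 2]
A ⊗ B =
  [-3, -7, 2]
  [-4, -8, 0]
  [-2, -6, 3]

Apply the min-plus product entry-by-entry:
  C[0][0] = min over k of (A[0][0] + B[0][0] = 4 + 7 = 11, A[0][1] + B[1][0] = -2 + -1 = -3, A[0][2] + B[2][0] = 8 + 3 = 11) = -3 (attained at k = 1)
  C[0][1] = min over k of (A[0][0] + B[0][1] = 4 + 9 = 13, A[0][1] + B[1][1] = -2 + -5 = -7, A[0][2] + B[2][1] = 8 + 10 = 18) = -7 (attained at k = 1)
  C[0][2] = min over k of (A[0][0] + B[0][2] = 4 + 5 = 9, A[0][1] + B[1][2] = -2 + 4 = 2, A[0][2] + B[2][2] = 8 + 2 = 10) = 2 (attained at k = 1)
  C[1][0] = min over k of (A[1][0] + B[0][0] = 6 + 7 = 13, A[1][1] + B[1][0] = -3 + -1 = -4, A[1][2] + B[2][0] = -2 + 3 = 1) = -4 (attained at k = 1)
  C[1][1] = min over k of (A[1][0] + B[0][1] = 6 + 9 = 15, A[1][1] + B[1][1] = -3 + -5 = -8, A[1][2] + B[2][1] = -2 + 10 = 8) = -8 (attained at k = 1)
  C[1][2] = min over k of (A[1][0] + B[0][2] = 6 + 5 = 11, A[1][1] + B[1][2] = -3 + 4 = 1, A[1][2] + B[2][2] = -2 + 2 = 0) = 0 (attained at k = 2)
  C[2][0] = min over k of (A[2][0] + B[0][0] = 1 + 7 = 8, A[2][1] + B[1][0] = -1 + -1 = -2, A[2][2] + B[2][0] = 4 + 3 = 7) = -2 (attained at k = 1)
  C[2][1] = min over k of (A[2][0] + B[0][1] = 1 + 9 = 10, A[2][1] + B[1][1] = -1 + -5 = -6, A[2][2] + B[2][1] = 4 + 10 = 14) = -6 (attained at k = 1)
  C[2][2] = min over k of (A[2][0] + B[0][2] = 1 + 5 = 6, A[2][1] + B[1][2] = -1 + 4 = 3, A[2][2] + B[2][2] = 4 + 2 = 6) = 3 (attained at k = 1)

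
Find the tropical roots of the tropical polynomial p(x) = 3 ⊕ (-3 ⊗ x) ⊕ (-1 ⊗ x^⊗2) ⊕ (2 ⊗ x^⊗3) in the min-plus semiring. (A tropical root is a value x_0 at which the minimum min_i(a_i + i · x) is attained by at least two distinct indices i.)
Roots: {-3, -2, 6}

Each tropical root is a break point of the lower envelope of the lines y = a_i + i · x (there are 4 lines, with slopes 0, 1, ..., 3). Only the lines that attain the minimum somewhere contribute to roots; other lines are dominated. Here the surviving (envelope) indices are i = 3, i = 2, i = 1, i = 0.
Intersections between consecutive envelope lines give the roots: for adjacent envelope indices i < j the intersection is x = (a_i − a_j) / (j − i). Reading off the sorted break points: {-3, -2, 6}.
Verification: at each break x_0, at least two indices attain the minimum of min_i(a_i + i · x_0).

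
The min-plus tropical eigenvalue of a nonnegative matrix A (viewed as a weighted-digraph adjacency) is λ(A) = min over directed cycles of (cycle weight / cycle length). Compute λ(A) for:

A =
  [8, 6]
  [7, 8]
λ(A) = 13/2

Enumerate directed cycles and compute their means (weight / length). Sample:
  cycle 0 → 0: weight = 8, length = 1, mean = 8/1 ≈ 8.000
  cycle 1 → 1: weight = 8, length = 1, mean = 8/1 ≈ 8.000
  cycle 0 → 1 → 0: weight = 13, length = 2, mean = 13/2 ≈ 6.500
  cycle 1 → 0 → 1: weight = 13, length = 2, mean = 13/2 ≈ 6.500
Minimum mean = 6.500, attained e.g. along the cycle 0 → 1 → 0 with weight 13 and length 2. So λ(A) = 13/2 = 13/2.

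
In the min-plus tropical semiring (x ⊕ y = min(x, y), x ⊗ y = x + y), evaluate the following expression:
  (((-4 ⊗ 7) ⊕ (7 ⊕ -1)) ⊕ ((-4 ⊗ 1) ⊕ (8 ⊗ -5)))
(((-4 ⊗ 7) ⊕ (7 ⊕ -1)) ⊕ ((-4 ⊗ 1) ⊕ (8 ⊗ -5))) = -3

Expand innermost to outermost. Recall ⊕ takes the minimum of its arguments and ⊗ takes their sum. Working out the expression (((-4 ⊗ 7) ⊕ (7 ⊕ -1)) ⊕ ((-4 ⊗ 1) ⊕ (8 ⊗ -5))) gives -3.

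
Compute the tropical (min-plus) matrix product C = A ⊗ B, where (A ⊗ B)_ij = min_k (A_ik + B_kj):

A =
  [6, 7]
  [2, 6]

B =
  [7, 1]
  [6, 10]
A ⊗ B =
  [13, 7]
  [9, 3]

Apply the min-plus product entry-by-entry:
  C[0][0] = min over k of (A[0][0] + B[0][0] = 6 + 7 = 13, A[0][1] + B[1][0] = 7 + 6 = 13) = 13 (attained at k = 0)
  C[0][1] = min over k of (A[0][0] + B[0][1] = 6 + 1 = 7, A[0][1] + B[1][1] = 7 + 10 = 17) = 7 (attained at k = 0)
  C[1][0] = min over k of (A[1][0] + B[0][0] = 2 + 7 = 9, A[1][1] + B[1][0] = 6 + 6 = 12) = 9 (attained at k = 0)
  C[1][1] = min over k of (A[1][0] + B[0][1] = 2 + 1 = 3, A[1][1] + B[1][1] = 6 + 10 = 16) = 3 (attained at k = 0)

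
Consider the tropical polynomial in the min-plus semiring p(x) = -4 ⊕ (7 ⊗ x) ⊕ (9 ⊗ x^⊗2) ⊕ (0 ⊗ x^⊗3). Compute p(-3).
p(-3) = -9

A tropical monomial a ⊗ x^⊗i evaluates to a + i · x. Evaluating each term at x = -3:
  Term 0 contributes -4 + 0 · -3 = -4
  Term 1 contributes 7 + 1 · -3 = 4
  Term 2 contributes 9 + 2 · -3 = 3
  Term 3 contributes 0 + 3 · -3 = -9
p(-3) = ⊕ of these = min[-4, 4, 3, -9] = -9.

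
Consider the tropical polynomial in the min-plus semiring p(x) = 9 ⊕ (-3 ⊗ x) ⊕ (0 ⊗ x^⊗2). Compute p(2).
p(2) = -1

A tropical monomial a ⊗ x^⊗i evaluates to a + i · x. Evaluating each term at x = 2:
  Term 0 contributes 9 + 0 · 2 = 9
  Term 1 contributes -3 + 1 · 2 = -1
  Term 2 contributes 0 + 2 · 2 = 4
p(2) = ⊕ of these = min[9, -1, 4] = -1.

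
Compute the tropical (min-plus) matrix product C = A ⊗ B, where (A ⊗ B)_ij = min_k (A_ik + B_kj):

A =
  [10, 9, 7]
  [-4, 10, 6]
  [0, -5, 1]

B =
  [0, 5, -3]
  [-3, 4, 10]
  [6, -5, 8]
A ⊗ B =
  [6, 2, 7]
  [-4, 1, -7]
  [-8, -4, -3]

Apply the min-plus product entry-by-entry:
  C[0][0] = min over k of (A[0][0] + B[0][0] = 10 + 0 = 10, A[0][1] + B[1][0] = 9 + -3 = 6, A[0][2] + B[2][0] = 7 + 6 = 13) = 6 (attained at k = 1)
  C[0][1] = min over k of (A[0][0] + B[0][1] = 10 + 5 = 15, A[0][1] + B[1][1] = 9 + 4 = 13, A[0][2] + B[2][1] = 7 + -5 = 2) = 2 (attained at k = 2)
  C[0][2] = min over k of (A[0][0] + B[0][2] = 10 + -3 = 7, A[0][1] + B[1][2] = 9 + 10 = 19, A[0][2] + B[2][2] = 7 + 8 = 15) = 7 (attained at k = 0)
  C[1][0] = min over k of (A[1][0] + B[0][0] = -4 + 0 = -4, A[1][1] + B[1][0] = 10 + -3 = 7, A[1][2] + B[2][0] = 6 + 6 = 12) = -4 (attained at k = 0)
  C[1][1] = min over k of (A[1][0] + B[0][1] = -4 + 5 = 1, A[1][1] + B[1][1] = 10 + 4 = 14, A[1][2] + B[2][1] = 6 + -5 = 1) = 1 (attained at k = 0)
  C[1][2] = min over k of (A[1][0] + B[0][2] = -4 + -3 = -7, A[1][1] + B[1][2] = 10 + 10 = 20, A[1][2] + B[2][2] = 6 + 8 = 14) = -7 (attained at k = 0)
  C[2][0] = min over k of (A[2][0] + B[0][0] = 0 + 0 = 0, A[2][1] + B[1][0] = -5 + -3 = -8, A[2][2] + B[2][0] = 1 + 6 = 7) = -8 (attained at k = 1)
  C[2][1] = min over k of (A[2][0] + B[0][1] = 0 + 5 = 5, A[2][1] + B[1][1] = -5 + 4 = -1, A[2][2] + B[2][1] = 1 + -5 = -4) = -4 (attained at k = 2)
  C[2][2] = min over k of (A[2][0] + B[0][2] = 0 + -3 = -3, A[2][1] + B[1][2] = -5 + 10 = 5, A[2][2] + B[2][2] = 1 + 8 = 9) = -3 (attained at k = 0)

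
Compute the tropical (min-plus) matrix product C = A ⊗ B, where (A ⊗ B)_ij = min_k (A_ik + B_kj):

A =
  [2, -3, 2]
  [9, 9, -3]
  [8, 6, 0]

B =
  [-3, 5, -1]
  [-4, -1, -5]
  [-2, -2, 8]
A ⊗ B =
  [-7, -4, -8]
  [-5, -5, 4]
  [-2, -2, 1]

Apply the min-plus product entry-by-entry:
  C[0][0] = min over k of (A[0][0] + B[0][0] = 2 + -3 = -1, A[0][1] + B[1][0] = -3 + -4 = -7, A[0][2] + B[2][0] = 2 + -2 = 0) = -7 (attained at k = 1)
  C[0][1] = min over k of (A[0][0] + B[0][1] = 2 + 5 = 7, A[0][1] + B[1][1] = -3 + -1 = -4, A[0][2] + B[2][1] = 2 + -2 = 0) = -4 (attained at k = 1)
  C[0][2] = min over k of (A[0][0] + B[0][2] = 2 + -1 = 1, A[0][1] + B[1][2] = -3 + -5 = -8, A[0][2] + B[2][2] = 2 + 8 = 10) = -8 (attained at k = 1)
  C[1][0] = min over k of (A[1][0] + B[0][0] = 9 + -3 = 6, A[1][1] + B[1][0] = 9 + -4 = 5, A[1][2] + B[2][0] = -3 + -2 = -5) = -5 (attained at k = 2)
  C[1][1] = min over k of (A[1][0] + B[0][1] = 9 + 5 = 14, A[1][1] + B[1][1] = 9 + -1 = 8, A[1][2] + B[2][1] = -3 + -2 = -5) = -5 (attained at k = 2)
  C[1][2] = min over k of (A[1][0] + B[0][2] = 9 + -1 = 8, A[1][1] + B[1][2] = 9 + -5 = 4, A[1][2] + B[2][2] = -3 + 8 = 5) = 4 (attained at k = 1)
  C[2][0] = min over k of (A[2][0] + B[0][0] = 8 + -3 = 5, A[2][1] + B[1][0] = 6 + -4 = 2, A[2][2] + B[2][0] = 0 + -2 = -2) = -2 (attained at k = 2)
  C[2][1] = min over k of (A[2][0] + B[0][1] = 8 + 5 = 13, A[2][1] + B[1][1] = 6 + -1 = 5, A[2][2] + B[2][1] = 0 + -2 = -2) = -2 (attained at k = 2)
  C[2][2] = min over k of (A[2][0] + B[0][2] = 8 + -1 = 7, A[2][1] + B[1][2] = 6 + -5 = 1, A[2][2] + B[2][2] = 0 + 8 = 8) = 1 (attained at k = 1)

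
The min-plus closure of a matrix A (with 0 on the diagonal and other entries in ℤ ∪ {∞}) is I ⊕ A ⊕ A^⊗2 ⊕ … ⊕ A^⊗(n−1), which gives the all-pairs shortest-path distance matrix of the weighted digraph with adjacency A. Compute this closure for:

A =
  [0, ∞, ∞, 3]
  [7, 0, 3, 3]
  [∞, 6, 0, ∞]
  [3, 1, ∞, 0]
Closure =
  [0, 4, 7, 3]
  [6, 0, 3, 3]
  [12, 6, 0, 9]
  [3, 1, 4, 0]

This is the Floyd-Warshall all-pairs shortest-path computation. For each intermediate vertex k = 0, 1, …, 3, update dist[i][j] ← min(dist[i][j], dist[i][k] + dist[k][j]). The final matrix gives, for each (i, j), the minimum total weight of any directed path from i to j (possibly empty when i = j).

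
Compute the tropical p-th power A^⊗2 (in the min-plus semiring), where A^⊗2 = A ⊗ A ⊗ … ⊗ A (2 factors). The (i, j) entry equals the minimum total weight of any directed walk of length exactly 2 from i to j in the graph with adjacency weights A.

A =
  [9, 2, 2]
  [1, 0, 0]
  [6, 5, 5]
A^⊗2 =
  [3, 2, 2]
  [1, 0, 0]
  [6, 5, 5]

Each entry (A^⊗2)_ij equals the minimum over all length-2 walks i = v_0 → v_1 → … → v_2 = j of Σ_t A[v_t][v_{t+1}]. For example, for (i, j) = (0, 2) we minimise over 3 possible intermediate vertex sequences; the minimum is 2, attained along the walk 0 → 1 → 2.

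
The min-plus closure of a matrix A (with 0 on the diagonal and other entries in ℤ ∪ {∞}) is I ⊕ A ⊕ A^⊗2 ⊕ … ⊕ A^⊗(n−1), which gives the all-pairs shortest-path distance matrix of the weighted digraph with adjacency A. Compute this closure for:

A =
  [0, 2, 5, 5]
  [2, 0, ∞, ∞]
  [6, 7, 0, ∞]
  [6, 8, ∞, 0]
Closure =
  [0, 2, 5, 5]
  [2, 0, 7, 7]
  [6, 7, 0, 11]
  [6, 8, 11, 0]

This is the Floyd-Warshall all-pairs shortest-path computation. For each intermediate vertex k = 0, 1, …, 3, update dist[i][j] ← min(dist[i][j], dist[i][k] + dist[k][j]). The final matrix gives, for each (i, j), the minimum total weight of any directed path from i to j (possibly empty when i = j).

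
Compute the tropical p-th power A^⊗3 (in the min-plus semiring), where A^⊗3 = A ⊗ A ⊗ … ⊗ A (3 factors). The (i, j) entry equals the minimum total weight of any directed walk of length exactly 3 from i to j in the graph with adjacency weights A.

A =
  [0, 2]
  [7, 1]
A^⊗3 =
  [0, 2]
  [7, 3]

Each entry (A^⊗3)_ij equals the minimum over all length-3 walks i = v_0 → v_1 → … → v_3 = j of Σ_t A[v_t][v_{t+1}]. For example, for (i, j) = (0, 1) we minimise over 4 possible intermediate vertex sequences; the minimum is 2, attained along the walk 0 → 0 → 0 → 1.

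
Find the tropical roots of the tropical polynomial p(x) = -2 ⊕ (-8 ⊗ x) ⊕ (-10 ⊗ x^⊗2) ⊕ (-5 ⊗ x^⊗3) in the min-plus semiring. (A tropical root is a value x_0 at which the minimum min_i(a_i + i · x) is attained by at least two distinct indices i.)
Roots: {-5, 2, 6}

Each tropical root is a break point of the lower envelope of the lines y = a_i + i · x (there are 4 lines, with slopes 0, 1, ..., 3). Only the lines that attain the minimum somewhere contribute to roots; other lines are dominated. Here the surviving (envelope) indices are i = 3, i = 2, i = 1, i = 0.
Intersections between consecutive envelope lines give the roots: for adjacent envelope indices i < j the intersection is x = (a_i − a_j) / (j − i). Reading off the sorted break points: {-5, 2, 6}.
Verification: at each break x_0, at least two indices attain the minimum of min_i(a_i + i · x_0).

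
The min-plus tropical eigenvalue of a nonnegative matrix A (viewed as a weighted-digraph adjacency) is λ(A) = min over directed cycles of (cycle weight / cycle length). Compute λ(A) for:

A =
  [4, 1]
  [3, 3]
λ(A) = 2

Enumerate directed cycles and compute their means (weight / length). Sample:
  cycle 0 → 0: weight = 4, length = 1, mean = 4/1 ≈ 4.000
  cycle 1 → 1: weight = 3, length = 1, mean = 3/1 ≈ 3.000
  cycle 0 → 1 → 0: weight = 4, length = 2, mean = 4/2 ≈ 2.000
  cycle 1 → 0 → 1: weight = 4, length = 2, mean = 4/2 ≈ 2.000
Minimum mean = 2.000, attained e.g. along the cycle 0 → 1 → 0 with weight 4 and length 2. So λ(A) = 4/2 = 2.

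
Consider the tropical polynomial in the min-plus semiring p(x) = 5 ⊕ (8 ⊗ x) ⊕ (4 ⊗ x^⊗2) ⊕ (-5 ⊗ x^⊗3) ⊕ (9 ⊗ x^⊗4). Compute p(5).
p(5) = 5

A tropical monomial a ⊗ x^⊗i evaluates to a + i · x. Evaluating each term at x = 5:
  Term 0 contributes 5 + 0 · 5 = 5
  Term 1 contributes 8 + 1 · 5 = 13
  Term 2 contributes 4 + 2 · 5 = 14
  Term 3 contributes -5 + 3 · 5 = 10
  Term 4 contributes 9 + 4 · 5 = 29
p(5) = ⊕ of these = min[5, 13, 14, 10, 29] = 5.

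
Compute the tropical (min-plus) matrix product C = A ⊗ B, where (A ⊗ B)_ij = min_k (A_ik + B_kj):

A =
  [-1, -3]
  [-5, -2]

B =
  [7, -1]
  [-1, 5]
A ⊗ B =
  [-4, -2]
  [-3, -6]

Apply the min-plus product entry-by-entry:
  C[0][0] = min over k of (A[0][0] + B[0][0] = -1 + 7 = 6, A[0][1] + B[1][0] = -3 + -1 = -4) = -4 (attained at k = 1)
  C[0][1] = min over k of (A[0][0] + B[0][1] = -1 + -1 = -2, A[0][1] + B[1][1] = -3 + 5 = 2) = -2 (attained at k = 0)
  C[1][0] = min over k of (A[1][0] + B[0][0] = -5 + 7 = 2, A[1][1] + B[1][0] = -2 + -1 = -3) = -3 (attained at k = 1)
  C[1][1] = min over k of (A[1][0] + B[0][1] = -5 + -1 = -6, A[1][1] + B[1][1] = -2 + 5 = 3) = -6 (attained at k = 0)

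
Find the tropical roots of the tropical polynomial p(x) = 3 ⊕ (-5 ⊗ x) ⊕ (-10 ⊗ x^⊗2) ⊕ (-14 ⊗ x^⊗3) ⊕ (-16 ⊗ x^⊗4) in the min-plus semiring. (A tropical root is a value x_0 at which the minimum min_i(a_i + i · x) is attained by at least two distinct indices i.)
Roots: {2, 4, 5, 8}

Each tropical root is a break point of the lower envelope of the lines y = a_i + i · x (there are 5 lines, with slopes 0, 1, ..., 4). Only the lines that attain the minimum somewhere contribute to roots; other lines are dominated. Here the surviving (envelope) indices are i = 4, i = 3, i = 2, i = 1, i = 0.
Intersections between consecutive envelope lines give the roots: for adjacent envelope indices i < j the intersection is x = (a_i − a_j) / (j − i). Reading off the sorted break points: {2, 4, 5, 8}.
Verification: at each break x_0, at least two indices attain the minimum of min_i(a_i + i · x_0).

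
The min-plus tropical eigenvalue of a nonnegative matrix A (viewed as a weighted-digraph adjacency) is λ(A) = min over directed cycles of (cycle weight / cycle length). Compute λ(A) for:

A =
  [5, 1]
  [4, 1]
λ(A) = 1

Enumerate directed cycles and compute their means (weight / length). Sample:
  cycle 0 → 0: weight = 5, length = 1, mean = 5/1 ≈ 5.000
  cycle 1 → 1: weight = 1, length = 1, mean = 1/1 ≈ 1.000
  cycle 0 → 1 → 0: weight = 5, length = 2, mean = 5/2 ≈ 2.500
  cycle 1 → 0 → 1: weight = 5, length = 2, mean = 5/2 ≈ 2.500
Minimum mean = 1.000, attained e.g. along the cycle 1 → 1 with weight 1 and length 1. So λ(A) = 1/1 = 1.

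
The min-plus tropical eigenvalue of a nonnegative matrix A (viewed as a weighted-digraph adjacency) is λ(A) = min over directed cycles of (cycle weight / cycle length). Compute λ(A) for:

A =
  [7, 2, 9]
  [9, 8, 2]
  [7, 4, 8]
λ(A) = 3

Enumerate directed cycles and compute their means (weight / length). Sample:
  cycle 0 → 0: weight = 7, length = 1, mean = 7/1 ≈ 7.000
  cycle 1 → 1: weight = 8, length = 1, mean = 8/1 ≈ 8.000
  cycle 2 → 2: weight = 8, length = 1, mean = 8/1 ≈ 8.000
  cycle 0 → 1 → 0: weight = 11, length = 2, mean = 11/2 ≈ 5.500
  cycle 0 → 2 → 0: weight = 16, length = 2, mean = 16/2 ≈ 8.000
  cycle 1 → 0 → 1: weight = 11, length = 2, mean = 11/2 ≈ 5.500
Minimum mean = 3.000, attained e.g. along the cycle 1 → 2 → 1 with weight 6 and length 2. So λ(A) = 6/2 = 3.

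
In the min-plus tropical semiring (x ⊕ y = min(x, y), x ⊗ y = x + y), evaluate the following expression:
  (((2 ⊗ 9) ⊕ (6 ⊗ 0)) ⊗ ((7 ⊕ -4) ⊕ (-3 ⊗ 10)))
(((2 ⊗ 9) ⊕ (6 ⊗ 0)) ⊗ ((7 ⊕ -4) ⊕ (-3 ⊗ 10))) = 2

Expand innermost to outermost. Recall ⊕ takes the minimum of its arguments and ⊗ takes their sum. Working out the expression (((2 ⊗ 9) ⊕ (6 ⊗ 0)) ⊗ ((7 ⊕ -4) ⊕ (-3 ⊗ 10))) gives 2.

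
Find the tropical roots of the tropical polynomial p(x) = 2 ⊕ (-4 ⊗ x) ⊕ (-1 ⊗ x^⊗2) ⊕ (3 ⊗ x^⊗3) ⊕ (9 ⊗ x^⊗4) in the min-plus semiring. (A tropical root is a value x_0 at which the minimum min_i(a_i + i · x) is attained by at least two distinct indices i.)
Roots: {-6, -4, -3, 6}

Each tropical root is a break point of the lower envelope of the lines y = a_i + i · x (there are 5 lines, with slopes 0, 1, ..., 4). Only the lines that attain the minimum somewhere contribute to roots; other lines are dominated. Here the surviving (envelope) indices are i = 4, i = 3, i = 2, i = 1, i = 0.
Intersections between consecutive envelope lines give the roots: for adjacent envelope indices i < j the intersection is x = (a_i − a_j) / (j − i). Reading off the sorted break points: {-6, -4, -3, 6}.
Verification: at each break x_0, at least two indices attain the minimum of min_i(a_i + i · x_0).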